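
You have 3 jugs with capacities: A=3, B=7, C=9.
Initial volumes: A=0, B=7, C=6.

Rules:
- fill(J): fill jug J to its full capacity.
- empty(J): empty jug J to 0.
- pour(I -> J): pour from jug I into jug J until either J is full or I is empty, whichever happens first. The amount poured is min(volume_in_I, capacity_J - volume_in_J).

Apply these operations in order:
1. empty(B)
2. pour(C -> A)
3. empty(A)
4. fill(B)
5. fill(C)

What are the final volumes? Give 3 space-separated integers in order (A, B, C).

Answer: 0 7 9

Derivation:
Step 1: empty(B) -> (A=0 B=0 C=6)
Step 2: pour(C -> A) -> (A=3 B=0 C=3)
Step 3: empty(A) -> (A=0 B=0 C=3)
Step 4: fill(B) -> (A=0 B=7 C=3)
Step 5: fill(C) -> (A=0 B=7 C=9)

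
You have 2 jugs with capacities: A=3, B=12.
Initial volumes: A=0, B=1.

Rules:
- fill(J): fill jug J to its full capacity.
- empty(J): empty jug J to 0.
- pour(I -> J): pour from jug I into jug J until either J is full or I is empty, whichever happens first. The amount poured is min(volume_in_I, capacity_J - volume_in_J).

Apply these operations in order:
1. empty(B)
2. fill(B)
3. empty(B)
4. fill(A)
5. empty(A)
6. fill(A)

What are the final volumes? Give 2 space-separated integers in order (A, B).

Step 1: empty(B) -> (A=0 B=0)
Step 2: fill(B) -> (A=0 B=12)
Step 3: empty(B) -> (A=0 B=0)
Step 4: fill(A) -> (A=3 B=0)
Step 5: empty(A) -> (A=0 B=0)
Step 6: fill(A) -> (A=3 B=0)

Answer: 3 0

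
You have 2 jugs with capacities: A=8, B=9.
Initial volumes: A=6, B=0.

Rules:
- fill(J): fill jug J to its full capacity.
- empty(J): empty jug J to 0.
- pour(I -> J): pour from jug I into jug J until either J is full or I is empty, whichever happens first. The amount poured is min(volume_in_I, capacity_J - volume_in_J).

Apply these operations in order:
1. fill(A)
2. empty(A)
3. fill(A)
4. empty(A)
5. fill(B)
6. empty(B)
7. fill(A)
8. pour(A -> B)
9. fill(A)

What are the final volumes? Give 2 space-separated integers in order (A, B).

Step 1: fill(A) -> (A=8 B=0)
Step 2: empty(A) -> (A=0 B=0)
Step 3: fill(A) -> (A=8 B=0)
Step 4: empty(A) -> (A=0 B=0)
Step 5: fill(B) -> (A=0 B=9)
Step 6: empty(B) -> (A=0 B=0)
Step 7: fill(A) -> (A=8 B=0)
Step 8: pour(A -> B) -> (A=0 B=8)
Step 9: fill(A) -> (A=8 B=8)

Answer: 8 8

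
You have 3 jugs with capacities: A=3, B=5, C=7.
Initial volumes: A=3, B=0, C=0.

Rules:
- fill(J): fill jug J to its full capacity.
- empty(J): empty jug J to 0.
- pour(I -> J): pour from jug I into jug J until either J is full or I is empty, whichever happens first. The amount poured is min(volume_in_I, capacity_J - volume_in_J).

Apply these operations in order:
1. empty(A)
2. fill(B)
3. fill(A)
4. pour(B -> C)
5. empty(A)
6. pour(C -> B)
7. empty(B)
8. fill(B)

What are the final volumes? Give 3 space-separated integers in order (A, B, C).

Answer: 0 5 0

Derivation:
Step 1: empty(A) -> (A=0 B=0 C=0)
Step 2: fill(B) -> (A=0 B=5 C=0)
Step 3: fill(A) -> (A=3 B=5 C=0)
Step 4: pour(B -> C) -> (A=3 B=0 C=5)
Step 5: empty(A) -> (A=0 B=0 C=5)
Step 6: pour(C -> B) -> (A=0 B=5 C=0)
Step 7: empty(B) -> (A=0 B=0 C=0)
Step 8: fill(B) -> (A=0 B=5 C=0)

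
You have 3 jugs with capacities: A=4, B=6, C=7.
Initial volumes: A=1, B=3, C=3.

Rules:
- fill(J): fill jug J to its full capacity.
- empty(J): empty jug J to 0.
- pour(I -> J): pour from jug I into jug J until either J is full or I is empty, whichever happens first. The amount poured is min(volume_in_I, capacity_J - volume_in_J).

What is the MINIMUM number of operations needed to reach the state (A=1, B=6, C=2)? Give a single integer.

BFS from (A=1, B=3, C=3). One shortest path:
  1. fill(B) -> (A=1 B=6 C=3)
  2. pour(B -> C) -> (A=1 B=2 C=7)
  3. empty(C) -> (A=1 B=2 C=0)
  4. pour(B -> C) -> (A=1 B=0 C=2)
  5. fill(B) -> (A=1 B=6 C=2)
Reached target in 5 moves.

Answer: 5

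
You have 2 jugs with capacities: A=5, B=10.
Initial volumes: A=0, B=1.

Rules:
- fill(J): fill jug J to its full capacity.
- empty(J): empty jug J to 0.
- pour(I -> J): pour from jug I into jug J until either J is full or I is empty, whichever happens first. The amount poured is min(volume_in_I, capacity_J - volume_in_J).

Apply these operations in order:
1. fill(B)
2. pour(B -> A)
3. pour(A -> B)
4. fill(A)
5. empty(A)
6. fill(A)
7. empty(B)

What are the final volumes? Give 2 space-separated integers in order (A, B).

Step 1: fill(B) -> (A=0 B=10)
Step 2: pour(B -> A) -> (A=5 B=5)
Step 3: pour(A -> B) -> (A=0 B=10)
Step 4: fill(A) -> (A=5 B=10)
Step 5: empty(A) -> (A=0 B=10)
Step 6: fill(A) -> (A=5 B=10)
Step 7: empty(B) -> (A=5 B=0)

Answer: 5 0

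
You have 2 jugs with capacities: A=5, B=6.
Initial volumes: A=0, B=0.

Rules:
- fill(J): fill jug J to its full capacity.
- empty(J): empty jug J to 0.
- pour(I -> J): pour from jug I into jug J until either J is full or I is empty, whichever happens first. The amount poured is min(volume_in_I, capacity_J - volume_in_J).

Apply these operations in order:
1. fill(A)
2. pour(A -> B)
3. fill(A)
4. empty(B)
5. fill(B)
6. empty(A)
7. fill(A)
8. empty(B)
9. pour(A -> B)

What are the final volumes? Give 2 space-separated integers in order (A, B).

Step 1: fill(A) -> (A=5 B=0)
Step 2: pour(A -> B) -> (A=0 B=5)
Step 3: fill(A) -> (A=5 B=5)
Step 4: empty(B) -> (A=5 B=0)
Step 5: fill(B) -> (A=5 B=6)
Step 6: empty(A) -> (A=0 B=6)
Step 7: fill(A) -> (A=5 B=6)
Step 8: empty(B) -> (A=5 B=0)
Step 9: pour(A -> B) -> (A=0 B=5)

Answer: 0 5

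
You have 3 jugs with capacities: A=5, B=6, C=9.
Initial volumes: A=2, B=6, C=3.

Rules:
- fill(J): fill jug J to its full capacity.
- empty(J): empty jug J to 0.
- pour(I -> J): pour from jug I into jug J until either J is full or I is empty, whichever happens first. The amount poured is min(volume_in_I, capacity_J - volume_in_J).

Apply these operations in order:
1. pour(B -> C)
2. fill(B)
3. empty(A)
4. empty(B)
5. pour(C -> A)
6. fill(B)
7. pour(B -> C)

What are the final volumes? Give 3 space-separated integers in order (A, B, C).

Step 1: pour(B -> C) -> (A=2 B=0 C=9)
Step 2: fill(B) -> (A=2 B=6 C=9)
Step 3: empty(A) -> (A=0 B=6 C=9)
Step 4: empty(B) -> (A=0 B=0 C=9)
Step 5: pour(C -> A) -> (A=5 B=0 C=4)
Step 6: fill(B) -> (A=5 B=6 C=4)
Step 7: pour(B -> C) -> (A=5 B=1 C=9)

Answer: 5 1 9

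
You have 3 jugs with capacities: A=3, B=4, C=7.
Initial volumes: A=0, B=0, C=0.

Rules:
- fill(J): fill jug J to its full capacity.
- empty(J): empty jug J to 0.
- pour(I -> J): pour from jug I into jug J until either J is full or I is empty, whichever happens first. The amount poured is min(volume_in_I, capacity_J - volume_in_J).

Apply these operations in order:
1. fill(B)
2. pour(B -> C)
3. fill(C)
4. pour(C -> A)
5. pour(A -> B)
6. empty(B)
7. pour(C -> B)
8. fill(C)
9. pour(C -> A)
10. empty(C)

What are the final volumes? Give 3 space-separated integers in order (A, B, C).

Step 1: fill(B) -> (A=0 B=4 C=0)
Step 2: pour(B -> C) -> (A=0 B=0 C=4)
Step 3: fill(C) -> (A=0 B=0 C=7)
Step 4: pour(C -> A) -> (A=3 B=0 C=4)
Step 5: pour(A -> B) -> (A=0 B=3 C=4)
Step 6: empty(B) -> (A=0 B=0 C=4)
Step 7: pour(C -> B) -> (A=0 B=4 C=0)
Step 8: fill(C) -> (A=0 B=4 C=7)
Step 9: pour(C -> A) -> (A=3 B=4 C=4)
Step 10: empty(C) -> (A=3 B=4 C=0)

Answer: 3 4 0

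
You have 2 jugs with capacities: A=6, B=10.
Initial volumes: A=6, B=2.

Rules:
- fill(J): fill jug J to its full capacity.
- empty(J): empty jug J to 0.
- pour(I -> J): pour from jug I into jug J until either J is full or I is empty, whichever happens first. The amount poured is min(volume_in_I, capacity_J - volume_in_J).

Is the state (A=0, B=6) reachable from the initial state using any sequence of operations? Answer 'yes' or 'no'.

BFS from (A=6, B=2):
  1. empty(B) -> (A=6 B=0)
  2. pour(A -> B) -> (A=0 B=6)
Target reached → yes.

Answer: yes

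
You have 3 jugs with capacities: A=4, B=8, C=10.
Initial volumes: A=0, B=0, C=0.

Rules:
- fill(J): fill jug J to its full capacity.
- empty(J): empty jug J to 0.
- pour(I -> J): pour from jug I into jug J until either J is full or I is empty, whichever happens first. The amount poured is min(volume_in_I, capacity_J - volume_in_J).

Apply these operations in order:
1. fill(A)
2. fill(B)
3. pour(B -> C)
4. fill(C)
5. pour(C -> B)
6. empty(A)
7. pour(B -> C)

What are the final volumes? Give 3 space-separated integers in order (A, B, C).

Answer: 0 0 10

Derivation:
Step 1: fill(A) -> (A=4 B=0 C=0)
Step 2: fill(B) -> (A=4 B=8 C=0)
Step 3: pour(B -> C) -> (A=4 B=0 C=8)
Step 4: fill(C) -> (A=4 B=0 C=10)
Step 5: pour(C -> B) -> (A=4 B=8 C=2)
Step 6: empty(A) -> (A=0 B=8 C=2)
Step 7: pour(B -> C) -> (A=0 B=0 C=10)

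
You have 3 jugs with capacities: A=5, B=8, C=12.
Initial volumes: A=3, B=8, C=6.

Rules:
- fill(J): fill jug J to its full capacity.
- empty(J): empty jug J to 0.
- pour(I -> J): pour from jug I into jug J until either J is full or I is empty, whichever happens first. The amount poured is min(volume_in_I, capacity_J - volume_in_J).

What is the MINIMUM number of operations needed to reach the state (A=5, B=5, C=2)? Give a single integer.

Answer: 5

Derivation:
BFS from (A=3, B=8, C=6). One shortest path:
  1. pour(A -> C) -> (A=0 B=8 C=9)
  2. pour(B -> C) -> (A=0 B=5 C=12)
  3. pour(C -> A) -> (A=5 B=5 C=7)
  4. empty(A) -> (A=0 B=5 C=7)
  5. pour(C -> A) -> (A=5 B=5 C=2)
Reached target in 5 moves.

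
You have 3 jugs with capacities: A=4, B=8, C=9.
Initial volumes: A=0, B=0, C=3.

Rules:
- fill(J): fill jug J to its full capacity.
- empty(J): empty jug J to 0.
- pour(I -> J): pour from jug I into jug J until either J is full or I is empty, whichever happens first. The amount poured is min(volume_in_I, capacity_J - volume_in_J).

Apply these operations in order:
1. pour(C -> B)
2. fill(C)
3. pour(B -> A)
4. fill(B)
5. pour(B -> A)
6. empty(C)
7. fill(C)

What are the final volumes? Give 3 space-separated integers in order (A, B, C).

Answer: 4 7 9

Derivation:
Step 1: pour(C -> B) -> (A=0 B=3 C=0)
Step 2: fill(C) -> (A=0 B=3 C=9)
Step 3: pour(B -> A) -> (A=3 B=0 C=9)
Step 4: fill(B) -> (A=3 B=8 C=9)
Step 5: pour(B -> A) -> (A=4 B=7 C=9)
Step 6: empty(C) -> (A=4 B=7 C=0)
Step 7: fill(C) -> (A=4 B=7 C=9)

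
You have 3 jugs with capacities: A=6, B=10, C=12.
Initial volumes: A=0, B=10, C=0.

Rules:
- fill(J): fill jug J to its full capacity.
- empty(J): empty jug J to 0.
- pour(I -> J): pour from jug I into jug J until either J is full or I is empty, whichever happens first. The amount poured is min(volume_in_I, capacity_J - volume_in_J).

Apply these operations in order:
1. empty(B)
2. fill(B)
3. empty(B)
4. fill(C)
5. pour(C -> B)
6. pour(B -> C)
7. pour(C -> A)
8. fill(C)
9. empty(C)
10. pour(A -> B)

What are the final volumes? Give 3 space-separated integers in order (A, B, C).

Step 1: empty(B) -> (A=0 B=0 C=0)
Step 2: fill(B) -> (A=0 B=10 C=0)
Step 3: empty(B) -> (A=0 B=0 C=0)
Step 4: fill(C) -> (A=0 B=0 C=12)
Step 5: pour(C -> B) -> (A=0 B=10 C=2)
Step 6: pour(B -> C) -> (A=0 B=0 C=12)
Step 7: pour(C -> A) -> (A=6 B=0 C=6)
Step 8: fill(C) -> (A=6 B=0 C=12)
Step 9: empty(C) -> (A=6 B=0 C=0)
Step 10: pour(A -> B) -> (A=0 B=6 C=0)

Answer: 0 6 0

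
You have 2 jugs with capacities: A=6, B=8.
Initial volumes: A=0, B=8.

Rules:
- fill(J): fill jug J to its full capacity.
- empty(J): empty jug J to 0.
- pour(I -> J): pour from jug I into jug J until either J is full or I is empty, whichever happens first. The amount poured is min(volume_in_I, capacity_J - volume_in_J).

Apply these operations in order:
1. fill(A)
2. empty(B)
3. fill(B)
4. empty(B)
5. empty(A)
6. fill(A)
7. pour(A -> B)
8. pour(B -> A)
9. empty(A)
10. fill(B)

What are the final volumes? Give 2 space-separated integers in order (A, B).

Step 1: fill(A) -> (A=6 B=8)
Step 2: empty(B) -> (A=6 B=0)
Step 3: fill(B) -> (A=6 B=8)
Step 4: empty(B) -> (A=6 B=0)
Step 5: empty(A) -> (A=0 B=0)
Step 6: fill(A) -> (A=6 B=0)
Step 7: pour(A -> B) -> (A=0 B=6)
Step 8: pour(B -> A) -> (A=6 B=0)
Step 9: empty(A) -> (A=0 B=0)
Step 10: fill(B) -> (A=0 B=8)

Answer: 0 8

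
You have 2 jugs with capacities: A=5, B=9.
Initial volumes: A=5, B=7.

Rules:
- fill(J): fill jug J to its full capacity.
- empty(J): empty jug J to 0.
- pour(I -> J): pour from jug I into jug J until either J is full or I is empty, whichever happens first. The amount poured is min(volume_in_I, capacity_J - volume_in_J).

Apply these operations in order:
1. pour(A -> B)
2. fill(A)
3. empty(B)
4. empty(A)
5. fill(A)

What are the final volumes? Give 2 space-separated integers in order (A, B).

Answer: 5 0

Derivation:
Step 1: pour(A -> B) -> (A=3 B=9)
Step 2: fill(A) -> (A=5 B=9)
Step 3: empty(B) -> (A=5 B=0)
Step 4: empty(A) -> (A=0 B=0)
Step 5: fill(A) -> (A=5 B=0)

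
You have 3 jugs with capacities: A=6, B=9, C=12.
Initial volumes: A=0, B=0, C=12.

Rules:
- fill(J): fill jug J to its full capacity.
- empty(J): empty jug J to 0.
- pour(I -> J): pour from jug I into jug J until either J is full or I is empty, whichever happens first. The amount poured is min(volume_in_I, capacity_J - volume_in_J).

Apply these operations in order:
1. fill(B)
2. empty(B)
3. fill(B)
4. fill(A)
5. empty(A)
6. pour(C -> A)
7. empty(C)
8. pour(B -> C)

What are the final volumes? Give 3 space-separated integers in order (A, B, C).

Step 1: fill(B) -> (A=0 B=9 C=12)
Step 2: empty(B) -> (A=0 B=0 C=12)
Step 3: fill(B) -> (A=0 B=9 C=12)
Step 4: fill(A) -> (A=6 B=9 C=12)
Step 5: empty(A) -> (A=0 B=9 C=12)
Step 6: pour(C -> A) -> (A=6 B=9 C=6)
Step 7: empty(C) -> (A=6 B=9 C=0)
Step 8: pour(B -> C) -> (A=6 B=0 C=9)

Answer: 6 0 9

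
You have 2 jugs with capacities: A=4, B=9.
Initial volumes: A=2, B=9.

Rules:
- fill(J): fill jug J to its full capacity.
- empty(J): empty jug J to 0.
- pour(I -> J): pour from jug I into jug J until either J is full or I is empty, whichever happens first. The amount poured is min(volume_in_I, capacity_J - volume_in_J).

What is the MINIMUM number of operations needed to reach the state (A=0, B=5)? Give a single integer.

BFS from (A=2, B=9). One shortest path:
  1. empty(A) -> (A=0 B=9)
  2. pour(B -> A) -> (A=4 B=5)
  3. empty(A) -> (A=0 B=5)
Reached target in 3 moves.

Answer: 3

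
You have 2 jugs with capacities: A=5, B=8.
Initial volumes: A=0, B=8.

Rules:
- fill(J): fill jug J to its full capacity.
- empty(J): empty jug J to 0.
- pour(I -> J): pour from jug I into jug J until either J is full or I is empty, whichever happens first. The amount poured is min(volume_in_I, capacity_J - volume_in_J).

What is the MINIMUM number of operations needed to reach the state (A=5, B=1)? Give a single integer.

Answer: 7

Derivation:
BFS from (A=0, B=8). One shortest path:
  1. pour(B -> A) -> (A=5 B=3)
  2. empty(A) -> (A=0 B=3)
  3. pour(B -> A) -> (A=3 B=0)
  4. fill(B) -> (A=3 B=8)
  5. pour(B -> A) -> (A=5 B=6)
  6. empty(A) -> (A=0 B=6)
  7. pour(B -> A) -> (A=5 B=1)
Reached target in 7 moves.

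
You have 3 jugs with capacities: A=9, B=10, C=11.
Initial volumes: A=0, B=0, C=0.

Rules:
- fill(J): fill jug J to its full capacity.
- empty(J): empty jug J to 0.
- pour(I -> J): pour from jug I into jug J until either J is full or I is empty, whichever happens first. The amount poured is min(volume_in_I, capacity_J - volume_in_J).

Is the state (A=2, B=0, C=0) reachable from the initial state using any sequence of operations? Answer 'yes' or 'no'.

Answer: yes

Derivation:
BFS from (A=0, B=0, C=0):
  1. fill(C) -> (A=0 B=0 C=11)
  2. pour(C -> A) -> (A=9 B=0 C=2)
  3. empty(A) -> (A=0 B=0 C=2)
  4. pour(C -> A) -> (A=2 B=0 C=0)
Target reached → yes.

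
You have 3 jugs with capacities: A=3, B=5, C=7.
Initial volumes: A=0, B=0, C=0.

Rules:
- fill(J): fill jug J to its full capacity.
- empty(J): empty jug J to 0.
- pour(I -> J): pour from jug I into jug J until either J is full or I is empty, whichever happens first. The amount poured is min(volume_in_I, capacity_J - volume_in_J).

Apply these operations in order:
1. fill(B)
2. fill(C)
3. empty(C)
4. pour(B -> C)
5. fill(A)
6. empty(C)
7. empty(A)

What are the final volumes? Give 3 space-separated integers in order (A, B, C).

Step 1: fill(B) -> (A=0 B=5 C=0)
Step 2: fill(C) -> (A=0 B=5 C=7)
Step 3: empty(C) -> (A=0 B=5 C=0)
Step 4: pour(B -> C) -> (A=0 B=0 C=5)
Step 5: fill(A) -> (A=3 B=0 C=5)
Step 6: empty(C) -> (A=3 B=0 C=0)
Step 7: empty(A) -> (A=0 B=0 C=0)

Answer: 0 0 0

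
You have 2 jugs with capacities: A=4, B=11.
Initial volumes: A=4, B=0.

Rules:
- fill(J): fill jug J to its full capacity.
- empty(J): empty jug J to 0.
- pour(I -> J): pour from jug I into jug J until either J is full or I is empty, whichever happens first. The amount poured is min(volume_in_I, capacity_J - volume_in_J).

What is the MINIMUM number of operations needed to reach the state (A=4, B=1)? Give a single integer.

Answer: 8

Derivation:
BFS from (A=4, B=0). One shortest path:
  1. pour(A -> B) -> (A=0 B=4)
  2. fill(A) -> (A=4 B=4)
  3. pour(A -> B) -> (A=0 B=8)
  4. fill(A) -> (A=4 B=8)
  5. pour(A -> B) -> (A=1 B=11)
  6. empty(B) -> (A=1 B=0)
  7. pour(A -> B) -> (A=0 B=1)
  8. fill(A) -> (A=4 B=1)
Reached target in 8 moves.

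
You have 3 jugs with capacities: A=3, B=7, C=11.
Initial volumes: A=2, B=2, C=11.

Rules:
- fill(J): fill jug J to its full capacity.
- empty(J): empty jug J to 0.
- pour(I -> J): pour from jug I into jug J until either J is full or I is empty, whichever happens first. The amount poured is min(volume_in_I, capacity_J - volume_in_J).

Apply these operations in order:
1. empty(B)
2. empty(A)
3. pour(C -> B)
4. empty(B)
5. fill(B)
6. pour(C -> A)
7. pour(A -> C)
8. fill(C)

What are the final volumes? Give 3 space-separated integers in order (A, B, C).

Step 1: empty(B) -> (A=2 B=0 C=11)
Step 2: empty(A) -> (A=0 B=0 C=11)
Step 3: pour(C -> B) -> (A=0 B=7 C=4)
Step 4: empty(B) -> (A=0 B=0 C=4)
Step 5: fill(B) -> (A=0 B=7 C=4)
Step 6: pour(C -> A) -> (A=3 B=7 C=1)
Step 7: pour(A -> C) -> (A=0 B=7 C=4)
Step 8: fill(C) -> (A=0 B=7 C=11)

Answer: 0 7 11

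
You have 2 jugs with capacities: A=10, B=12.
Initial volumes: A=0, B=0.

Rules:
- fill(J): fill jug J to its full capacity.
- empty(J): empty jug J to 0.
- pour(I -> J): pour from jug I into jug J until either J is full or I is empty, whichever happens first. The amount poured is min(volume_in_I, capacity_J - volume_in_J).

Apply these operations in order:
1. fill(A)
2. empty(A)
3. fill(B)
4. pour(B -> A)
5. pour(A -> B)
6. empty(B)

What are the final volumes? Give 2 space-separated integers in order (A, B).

Step 1: fill(A) -> (A=10 B=0)
Step 2: empty(A) -> (A=0 B=0)
Step 3: fill(B) -> (A=0 B=12)
Step 4: pour(B -> A) -> (A=10 B=2)
Step 5: pour(A -> B) -> (A=0 B=12)
Step 6: empty(B) -> (A=0 B=0)

Answer: 0 0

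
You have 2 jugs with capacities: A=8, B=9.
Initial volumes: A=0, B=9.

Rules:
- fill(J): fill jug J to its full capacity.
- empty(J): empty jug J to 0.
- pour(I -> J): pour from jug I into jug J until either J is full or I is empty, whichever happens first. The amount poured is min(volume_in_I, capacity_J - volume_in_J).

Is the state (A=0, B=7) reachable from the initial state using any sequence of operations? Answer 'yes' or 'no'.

BFS from (A=0, B=9):
  1. fill(A) -> (A=8 B=9)
  2. empty(B) -> (A=8 B=0)
  3. pour(A -> B) -> (A=0 B=8)
  4. fill(A) -> (A=8 B=8)
  5. pour(A -> B) -> (A=7 B=9)
  6. empty(B) -> (A=7 B=0)
  7. pour(A -> B) -> (A=0 B=7)
Target reached → yes.

Answer: yes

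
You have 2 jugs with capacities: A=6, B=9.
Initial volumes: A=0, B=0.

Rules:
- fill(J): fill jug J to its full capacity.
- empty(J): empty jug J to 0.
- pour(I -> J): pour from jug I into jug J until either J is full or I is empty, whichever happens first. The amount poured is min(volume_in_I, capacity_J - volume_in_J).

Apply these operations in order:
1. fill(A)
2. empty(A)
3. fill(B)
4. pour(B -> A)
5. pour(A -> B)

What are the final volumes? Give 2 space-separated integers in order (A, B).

Answer: 0 9

Derivation:
Step 1: fill(A) -> (A=6 B=0)
Step 2: empty(A) -> (A=0 B=0)
Step 3: fill(B) -> (A=0 B=9)
Step 4: pour(B -> A) -> (A=6 B=3)
Step 5: pour(A -> B) -> (A=0 B=9)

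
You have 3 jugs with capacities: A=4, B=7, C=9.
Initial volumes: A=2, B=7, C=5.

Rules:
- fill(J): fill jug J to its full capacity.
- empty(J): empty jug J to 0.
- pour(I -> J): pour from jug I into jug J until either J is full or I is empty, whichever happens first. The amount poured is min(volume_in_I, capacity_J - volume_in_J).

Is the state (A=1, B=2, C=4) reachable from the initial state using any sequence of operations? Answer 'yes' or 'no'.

Answer: no

Derivation:
BFS explored all 256 reachable states.
Reachable set includes: (0,0,0), (0,0,1), (0,0,2), (0,0,3), (0,0,4), (0,0,5), (0,0,6), (0,0,7), (0,0,8), (0,0,9), (0,1,0), (0,1,1) ...
Target (A=1, B=2, C=4) not in reachable set → no.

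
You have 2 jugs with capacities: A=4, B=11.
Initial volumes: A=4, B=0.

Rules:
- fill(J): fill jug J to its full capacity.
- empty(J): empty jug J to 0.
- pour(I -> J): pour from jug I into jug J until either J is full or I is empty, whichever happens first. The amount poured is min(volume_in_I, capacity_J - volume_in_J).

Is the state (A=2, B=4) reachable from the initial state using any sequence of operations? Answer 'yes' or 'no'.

BFS explored all 30 reachable states.
Reachable set includes: (0,0), (0,1), (0,2), (0,3), (0,4), (0,5), (0,6), (0,7), (0,8), (0,9), (0,10), (0,11) ...
Target (A=2, B=4) not in reachable set → no.

Answer: no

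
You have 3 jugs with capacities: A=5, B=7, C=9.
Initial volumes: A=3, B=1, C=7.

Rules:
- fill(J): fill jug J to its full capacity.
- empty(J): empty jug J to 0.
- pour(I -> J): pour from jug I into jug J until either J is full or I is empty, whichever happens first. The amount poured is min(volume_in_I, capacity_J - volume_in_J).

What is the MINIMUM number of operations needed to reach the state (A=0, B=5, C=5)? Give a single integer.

Answer: 3

Derivation:
BFS from (A=3, B=1, C=7). One shortest path:
  1. empty(B) -> (A=3 B=0 C=7)
  2. pour(C -> A) -> (A=5 B=0 C=5)
  3. pour(A -> B) -> (A=0 B=5 C=5)
Reached target in 3 moves.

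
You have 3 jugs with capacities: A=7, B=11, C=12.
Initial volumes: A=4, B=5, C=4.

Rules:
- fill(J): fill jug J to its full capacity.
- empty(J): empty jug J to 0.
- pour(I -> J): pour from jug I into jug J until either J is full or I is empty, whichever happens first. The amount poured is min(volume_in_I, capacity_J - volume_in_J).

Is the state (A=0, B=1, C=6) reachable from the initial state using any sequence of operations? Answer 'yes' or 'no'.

BFS from (A=4, B=5, C=4):
  1. fill(C) -> (A=4 B=5 C=12)
  2. pour(C -> B) -> (A=4 B=11 C=6)
  3. pour(B -> A) -> (A=7 B=8 C=6)
  4. empty(A) -> (A=0 B=8 C=6)
  5. pour(B -> A) -> (A=7 B=1 C=6)
  6. empty(A) -> (A=0 B=1 C=6)
Target reached → yes.

Answer: yes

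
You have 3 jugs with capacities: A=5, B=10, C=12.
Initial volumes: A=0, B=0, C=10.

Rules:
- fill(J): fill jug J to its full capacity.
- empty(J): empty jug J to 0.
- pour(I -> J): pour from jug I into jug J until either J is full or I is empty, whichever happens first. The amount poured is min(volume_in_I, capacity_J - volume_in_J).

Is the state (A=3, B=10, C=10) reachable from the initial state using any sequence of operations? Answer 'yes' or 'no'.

BFS from (A=0, B=0, C=10):
  1. fill(A) -> (A=5 B=0 C=10)
  2. fill(B) -> (A=5 B=10 C=10)
  3. pour(A -> C) -> (A=3 B=10 C=12)
  4. empty(C) -> (A=3 B=10 C=0)
  5. pour(B -> C) -> (A=3 B=0 C=10)
  6. fill(B) -> (A=3 B=10 C=10)
Target reached → yes.

Answer: yes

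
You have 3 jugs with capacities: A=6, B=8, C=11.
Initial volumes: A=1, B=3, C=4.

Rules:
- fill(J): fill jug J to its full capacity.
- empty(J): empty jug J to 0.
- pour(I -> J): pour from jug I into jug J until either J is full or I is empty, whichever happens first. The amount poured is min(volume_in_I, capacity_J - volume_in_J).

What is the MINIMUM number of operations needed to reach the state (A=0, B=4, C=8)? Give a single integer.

BFS from (A=1, B=3, C=4). One shortest path:
  1. empty(A) -> (A=0 B=3 C=4)
  2. fill(B) -> (A=0 B=8 C=4)
  3. pour(C -> A) -> (A=4 B=8 C=0)
  4. pour(B -> C) -> (A=4 B=0 C=8)
  5. pour(A -> B) -> (A=0 B=4 C=8)
Reached target in 5 moves.

Answer: 5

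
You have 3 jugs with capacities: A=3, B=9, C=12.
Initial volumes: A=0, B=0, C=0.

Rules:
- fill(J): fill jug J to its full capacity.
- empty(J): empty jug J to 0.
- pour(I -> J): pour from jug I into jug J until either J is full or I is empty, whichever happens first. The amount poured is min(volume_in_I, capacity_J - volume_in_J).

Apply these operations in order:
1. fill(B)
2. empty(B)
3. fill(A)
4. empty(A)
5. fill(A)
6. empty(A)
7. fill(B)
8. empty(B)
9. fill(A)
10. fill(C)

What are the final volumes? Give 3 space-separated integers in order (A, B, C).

Answer: 3 0 12

Derivation:
Step 1: fill(B) -> (A=0 B=9 C=0)
Step 2: empty(B) -> (A=0 B=0 C=0)
Step 3: fill(A) -> (A=3 B=0 C=0)
Step 4: empty(A) -> (A=0 B=0 C=0)
Step 5: fill(A) -> (A=3 B=0 C=0)
Step 6: empty(A) -> (A=0 B=0 C=0)
Step 7: fill(B) -> (A=0 B=9 C=0)
Step 8: empty(B) -> (A=0 B=0 C=0)
Step 9: fill(A) -> (A=3 B=0 C=0)
Step 10: fill(C) -> (A=3 B=0 C=12)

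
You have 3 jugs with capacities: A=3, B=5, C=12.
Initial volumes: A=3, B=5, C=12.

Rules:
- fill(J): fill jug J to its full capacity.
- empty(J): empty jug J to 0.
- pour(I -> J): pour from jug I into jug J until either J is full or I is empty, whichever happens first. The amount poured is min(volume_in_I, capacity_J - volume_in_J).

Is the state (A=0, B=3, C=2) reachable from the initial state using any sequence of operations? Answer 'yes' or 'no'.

BFS from (A=3, B=5, C=12):
  1. empty(A) -> (A=0 B=5 C=12)
  2. empty(C) -> (A=0 B=5 C=0)
  3. pour(B -> A) -> (A=3 B=2 C=0)
  4. pour(B -> C) -> (A=3 B=0 C=2)
  5. pour(A -> B) -> (A=0 B=3 C=2)
Target reached → yes.

Answer: yes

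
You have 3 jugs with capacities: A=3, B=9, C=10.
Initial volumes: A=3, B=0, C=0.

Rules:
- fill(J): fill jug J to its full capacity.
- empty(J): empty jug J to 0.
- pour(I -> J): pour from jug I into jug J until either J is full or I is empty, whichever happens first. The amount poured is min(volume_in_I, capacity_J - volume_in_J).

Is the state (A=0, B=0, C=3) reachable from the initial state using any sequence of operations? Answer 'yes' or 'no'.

BFS from (A=3, B=0, C=0):
  1. pour(A -> C) -> (A=0 B=0 C=3)
Target reached → yes.

Answer: yes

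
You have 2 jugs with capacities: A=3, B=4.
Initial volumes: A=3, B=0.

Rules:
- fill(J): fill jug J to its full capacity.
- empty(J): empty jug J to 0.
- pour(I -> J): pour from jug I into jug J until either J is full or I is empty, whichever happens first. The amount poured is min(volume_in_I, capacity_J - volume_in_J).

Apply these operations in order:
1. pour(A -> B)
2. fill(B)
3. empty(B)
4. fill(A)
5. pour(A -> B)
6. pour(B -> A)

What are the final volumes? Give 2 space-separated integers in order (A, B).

Step 1: pour(A -> B) -> (A=0 B=3)
Step 2: fill(B) -> (A=0 B=4)
Step 3: empty(B) -> (A=0 B=0)
Step 4: fill(A) -> (A=3 B=0)
Step 5: pour(A -> B) -> (A=0 B=3)
Step 6: pour(B -> A) -> (A=3 B=0)

Answer: 3 0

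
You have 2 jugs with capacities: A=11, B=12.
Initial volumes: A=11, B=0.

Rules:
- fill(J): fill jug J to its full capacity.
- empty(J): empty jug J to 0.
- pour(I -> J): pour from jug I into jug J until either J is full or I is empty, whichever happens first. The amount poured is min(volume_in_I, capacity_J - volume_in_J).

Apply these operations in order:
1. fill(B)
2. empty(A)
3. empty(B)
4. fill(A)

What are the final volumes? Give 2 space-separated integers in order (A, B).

Step 1: fill(B) -> (A=11 B=12)
Step 2: empty(A) -> (A=0 B=12)
Step 3: empty(B) -> (A=0 B=0)
Step 4: fill(A) -> (A=11 B=0)

Answer: 11 0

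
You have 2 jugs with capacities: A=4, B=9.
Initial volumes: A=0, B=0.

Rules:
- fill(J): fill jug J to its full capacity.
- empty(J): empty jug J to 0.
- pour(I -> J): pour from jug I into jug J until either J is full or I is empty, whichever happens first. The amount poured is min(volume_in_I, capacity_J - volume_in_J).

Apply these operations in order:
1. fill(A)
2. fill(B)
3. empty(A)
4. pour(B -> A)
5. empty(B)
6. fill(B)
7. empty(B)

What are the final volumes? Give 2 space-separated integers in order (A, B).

Step 1: fill(A) -> (A=4 B=0)
Step 2: fill(B) -> (A=4 B=9)
Step 3: empty(A) -> (A=0 B=9)
Step 4: pour(B -> A) -> (A=4 B=5)
Step 5: empty(B) -> (A=4 B=0)
Step 6: fill(B) -> (A=4 B=9)
Step 7: empty(B) -> (A=4 B=0)

Answer: 4 0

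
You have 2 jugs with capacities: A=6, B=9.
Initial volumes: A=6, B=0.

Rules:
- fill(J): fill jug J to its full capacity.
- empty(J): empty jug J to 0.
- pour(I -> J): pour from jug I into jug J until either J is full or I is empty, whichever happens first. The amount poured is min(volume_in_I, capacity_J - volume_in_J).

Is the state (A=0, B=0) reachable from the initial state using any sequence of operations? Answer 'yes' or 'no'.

BFS from (A=6, B=0):
  1. empty(A) -> (A=0 B=0)
Target reached → yes.

Answer: yes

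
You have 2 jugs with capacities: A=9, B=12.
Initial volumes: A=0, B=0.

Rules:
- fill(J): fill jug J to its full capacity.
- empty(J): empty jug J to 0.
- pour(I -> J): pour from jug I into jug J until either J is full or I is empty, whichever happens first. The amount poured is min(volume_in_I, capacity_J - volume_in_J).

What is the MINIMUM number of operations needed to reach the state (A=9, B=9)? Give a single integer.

BFS from (A=0, B=0). One shortest path:
  1. fill(A) -> (A=9 B=0)
  2. pour(A -> B) -> (A=0 B=9)
  3. fill(A) -> (A=9 B=9)
Reached target in 3 moves.

Answer: 3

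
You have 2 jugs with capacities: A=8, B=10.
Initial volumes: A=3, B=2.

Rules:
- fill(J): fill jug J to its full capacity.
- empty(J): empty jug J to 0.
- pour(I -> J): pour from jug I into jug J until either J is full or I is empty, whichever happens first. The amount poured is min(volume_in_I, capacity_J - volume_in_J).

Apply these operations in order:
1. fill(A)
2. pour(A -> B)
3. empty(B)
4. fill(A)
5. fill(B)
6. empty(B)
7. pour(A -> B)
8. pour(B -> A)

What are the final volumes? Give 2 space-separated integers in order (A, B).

Step 1: fill(A) -> (A=8 B=2)
Step 2: pour(A -> B) -> (A=0 B=10)
Step 3: empty(B) -> (A=0 B=0)
Step 4: fill(A) -> (A=8 B=0)
Step 5: fill(B) -> (A=8 B=10)
Step 6: empty(B) -> (A=8 B=0)
Step 7: pour(A -> B) -> (A=0 B=8)
Step 8: pour(B -> A) -> (A=8 B=0)

Answer: 8 0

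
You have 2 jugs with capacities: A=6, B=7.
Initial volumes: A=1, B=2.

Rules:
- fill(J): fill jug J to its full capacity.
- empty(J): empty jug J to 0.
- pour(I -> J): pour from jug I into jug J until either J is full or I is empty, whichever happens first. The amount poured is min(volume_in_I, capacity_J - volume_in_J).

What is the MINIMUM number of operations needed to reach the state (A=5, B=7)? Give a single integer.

Answer: 5

Derivation:
BFS from (A=1, B=2). One shortest path:
  1. fill(A) -> (A=6 B=2)
  2. empty(B) -> (A=6 B=0)
  3. pour(A -> B) -> (A=0 B=6)
  4. fill(A) -> (A=6 B=6)
  5. pour(A -> B) -> (A=5 B=7)
Reached target in 5 moves.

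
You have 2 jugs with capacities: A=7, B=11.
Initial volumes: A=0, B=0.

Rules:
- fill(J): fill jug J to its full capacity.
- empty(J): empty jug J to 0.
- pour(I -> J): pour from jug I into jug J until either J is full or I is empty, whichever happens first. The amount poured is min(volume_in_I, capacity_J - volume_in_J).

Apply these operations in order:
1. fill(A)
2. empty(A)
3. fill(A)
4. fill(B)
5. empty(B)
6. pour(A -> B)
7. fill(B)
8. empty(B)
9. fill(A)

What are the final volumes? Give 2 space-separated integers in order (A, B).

Step 1: fill(A) -> (A=7 B=0)
Step 2: empty(A) -> (A=0 B=0)
Step 3: fill(A) -> (A=7 B=0)
Step 4: fill(B) -> (A=7 B=11)
Step 5: empty(B) -> (A=7 B=0)
Step 6: pour(A -> B) -> (A=0 B=7)
Step 7: fill(B) -> (A=0 B=11)
Step 8: empty(B) -> (A=0 B=0)
Step 9: fill(A) -> (A=7 B=0)

Answer: 7 0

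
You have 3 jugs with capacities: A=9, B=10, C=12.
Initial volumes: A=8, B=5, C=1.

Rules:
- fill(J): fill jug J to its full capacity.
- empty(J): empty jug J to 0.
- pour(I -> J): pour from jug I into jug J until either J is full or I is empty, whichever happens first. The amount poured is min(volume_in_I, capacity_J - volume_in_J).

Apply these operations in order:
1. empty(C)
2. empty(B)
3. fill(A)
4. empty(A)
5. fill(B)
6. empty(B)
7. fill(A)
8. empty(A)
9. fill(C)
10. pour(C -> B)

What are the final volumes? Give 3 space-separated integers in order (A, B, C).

Answer: 0 10 2

Derivation:
Step 1: empty(C) -> (A=8 B=5 C=0)
Step 2: empty(B) -> (A=8 B=0 C=0)
Step 3: fill(A) -> (A=9 B=0 C=0)
Step 4: empty(A) -> (A=0 B=0 C=0)
Step 5: fill(B) -> (A=0 B=10 C=0)
Step 6: empty(B) -> (A=0 B=0 C=0)
Step 7: fill(A) -> (A=9 B=0 C=0)
Step 8: empty(A) -> (A=0 B=0 C=0)
Step 9: fill(C) -> (A=0 B=0 C=12)
Step 10: pour(C -> B) -> (A=0 B=10 C=2)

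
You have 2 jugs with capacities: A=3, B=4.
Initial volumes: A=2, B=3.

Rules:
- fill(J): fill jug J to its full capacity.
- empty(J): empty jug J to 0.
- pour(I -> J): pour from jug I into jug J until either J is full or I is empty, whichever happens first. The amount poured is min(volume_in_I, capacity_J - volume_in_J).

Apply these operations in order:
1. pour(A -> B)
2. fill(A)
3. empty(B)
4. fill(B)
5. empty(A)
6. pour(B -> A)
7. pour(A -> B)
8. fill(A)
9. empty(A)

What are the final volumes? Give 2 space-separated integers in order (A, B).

Answer: 0 4

Derivation:
Step 1: pour(A -> B) -> (A=1 B=4)
Step 2: fill(A) -> (A=3 B=4)
Step 3: empty(B) -> (A=3 B=0)
Step 4: fill(B) -> (A=3 B=4)
Step 5: empty(A) -> (A=0 B=4)
Step 6: pour(B -> A) -> (A=3 B=1)
Step 7: pour(A -> B) -> (A=0 B=4)
Step 8: fill(A) -> (A=3 B=4)
Step 9: empty(A) -> (A=0 B=4)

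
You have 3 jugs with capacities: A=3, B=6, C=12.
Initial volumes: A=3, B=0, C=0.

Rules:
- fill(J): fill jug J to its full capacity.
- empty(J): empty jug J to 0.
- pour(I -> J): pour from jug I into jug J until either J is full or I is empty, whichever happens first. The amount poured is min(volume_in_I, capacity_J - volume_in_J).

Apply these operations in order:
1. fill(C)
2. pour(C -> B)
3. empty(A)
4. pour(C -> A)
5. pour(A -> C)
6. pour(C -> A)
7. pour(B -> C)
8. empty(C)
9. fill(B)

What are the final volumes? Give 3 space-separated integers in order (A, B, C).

Answer: 3 6 0

Derivation:
Step 1: fill(C) -> (A=3 B=0 C=12)
Step 2: pour(C -> B) -> (A=3 B=6 C=6)
Step 3: empty(A) -> (A=0 B=6 C=6)
Step 4: pour(C -> A) -> (A=3 B=6 C=3)
Step 5: pour(A -> C) -> (A=0 B=6 C=6)
Step 6: pour(C -> A) -> (A=3 B=6 C=3)
Step 7: pour(B -> C) -> (A=3 B=0 C=9)
Step 8: empty(C) -> (A=3 B=0 C=0)
Step 9: fill(B) -> (A=3 B=6 C=0)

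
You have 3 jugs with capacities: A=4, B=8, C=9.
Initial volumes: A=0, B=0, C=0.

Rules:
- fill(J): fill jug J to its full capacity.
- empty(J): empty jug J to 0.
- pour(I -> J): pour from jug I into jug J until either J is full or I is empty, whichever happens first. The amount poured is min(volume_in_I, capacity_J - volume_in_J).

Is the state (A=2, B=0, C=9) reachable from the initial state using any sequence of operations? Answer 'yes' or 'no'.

BFS from (A=0, B=0, C=0):
  1. fill(A) -> (A=4 B=0 C=0)
  2. fill(B) -> (A=4 B=8 C=0)
  3. pour(B -> C) -> (A=4 B=0 C=8)
  4. fill(B) -> (A=4 B=8 C=8)
  5. pour(A -> C) -> (A=3 B=8 C=9)
  6. empty(C) -> (A=3 B=8 C=0)
  7. pour(B -> C) -> (A=3 B=0 C=8)
  8. pour(A -> C) -> (A=2 B=0 C=9)
Target reached → yes.

Answer: yes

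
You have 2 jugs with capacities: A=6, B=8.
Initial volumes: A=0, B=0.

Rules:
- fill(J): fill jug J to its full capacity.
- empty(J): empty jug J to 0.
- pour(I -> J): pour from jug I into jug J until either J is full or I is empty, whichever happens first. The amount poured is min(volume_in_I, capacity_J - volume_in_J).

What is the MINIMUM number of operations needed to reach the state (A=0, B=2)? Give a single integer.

BFS from (A=0, B=0). One shortest path:
  1. fill(B) -> (A=0 B=8)
  2. pour(B -> A) -> (A=6 B=2)
  3. empty(A) -> (A=0 B=2)
Reached target in 3 moves.

Answer: 3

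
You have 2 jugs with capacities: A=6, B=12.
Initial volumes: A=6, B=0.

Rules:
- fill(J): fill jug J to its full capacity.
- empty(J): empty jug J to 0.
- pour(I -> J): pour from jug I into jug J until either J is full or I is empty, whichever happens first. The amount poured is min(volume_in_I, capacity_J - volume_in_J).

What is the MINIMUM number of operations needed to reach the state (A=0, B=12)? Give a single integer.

BFS from (A=6, B=0). One shortest path:
  1. empty(A) -> (A=0 B=0)
  2. fill(B) -> (A=0 B=12)
Reached target in 2 moves.

Answer: 2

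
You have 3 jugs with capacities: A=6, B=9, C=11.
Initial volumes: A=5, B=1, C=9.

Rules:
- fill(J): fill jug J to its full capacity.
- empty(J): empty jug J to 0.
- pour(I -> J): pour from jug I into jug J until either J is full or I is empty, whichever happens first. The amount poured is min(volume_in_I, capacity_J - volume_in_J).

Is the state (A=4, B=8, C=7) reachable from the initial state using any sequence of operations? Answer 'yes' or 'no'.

BFS explored all 441 reachable states.
Reachable set includes: (0,0,0), (0,0,1), (0,0,2), (0,0,3), (0,0,4), (0,0,5), (0,0,6), (0,0,7), (0,0,8), (0,0,9), (0,0,10), (0,0,11) ...
Target (A=4, B=8, C=7) not in reachable set → no.

Answer: no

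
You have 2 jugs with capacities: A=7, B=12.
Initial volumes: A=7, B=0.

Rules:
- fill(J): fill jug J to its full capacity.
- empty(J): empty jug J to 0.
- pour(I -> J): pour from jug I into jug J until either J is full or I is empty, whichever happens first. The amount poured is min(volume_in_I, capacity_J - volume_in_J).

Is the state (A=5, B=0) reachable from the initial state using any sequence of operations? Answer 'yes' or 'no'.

BFS from (A=7, B=0):
  1. empty(A) -> (A=0 B=0)
  2. fill(B) -> (A=0 B=12)
  3. pour(B -> A) -> (A=7 B=5)
  4. empty(A) -> (A=0 B=5)
  5. pour(B -> A) -> (A=5 B=0)
Target reached → yes.

Answer: yes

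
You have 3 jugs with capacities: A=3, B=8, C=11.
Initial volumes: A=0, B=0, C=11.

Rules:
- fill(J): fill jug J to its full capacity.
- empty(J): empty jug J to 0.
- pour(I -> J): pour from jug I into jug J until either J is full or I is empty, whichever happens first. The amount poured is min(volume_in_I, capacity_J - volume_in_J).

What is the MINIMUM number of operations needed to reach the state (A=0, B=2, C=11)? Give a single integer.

Answer: 5

Derivation:
BFS from (A=0, B=0, C=11). One shortest path:
  1. fill(B) -> (A=0 B=8 C=11)
  2. pour(B -> A) -> (A=3 B=5 C=11)
  3. empty(A) -> (A=0 B=5 C=11)
  4. pour(B -> A) -> (A=3 B=2 C=11)
  5. empty(A) -> (A=0 B=2 C=11)
Reached target in 5 moves.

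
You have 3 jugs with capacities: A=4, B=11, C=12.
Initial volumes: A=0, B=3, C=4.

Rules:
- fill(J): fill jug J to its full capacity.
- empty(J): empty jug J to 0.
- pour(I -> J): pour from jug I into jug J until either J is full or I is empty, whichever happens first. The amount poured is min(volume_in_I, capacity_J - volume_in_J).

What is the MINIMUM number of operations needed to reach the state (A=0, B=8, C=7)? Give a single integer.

BFS from (A=0, B=3, C=4). One shortest path:
  1. fill(A) -> (A=4 B=3 C=4)
  2. pour(B -> C) -> (A=4 B=0 C=7)
  3. pour(A -> B) -> (A=0 B=4 C=7)
  4. fill(A) -> (A=4 B=4 C=7)
  5. pour(A -> B) -> (A=0 B=8 C=7)
Reached target in 5 moves.

Answer: 5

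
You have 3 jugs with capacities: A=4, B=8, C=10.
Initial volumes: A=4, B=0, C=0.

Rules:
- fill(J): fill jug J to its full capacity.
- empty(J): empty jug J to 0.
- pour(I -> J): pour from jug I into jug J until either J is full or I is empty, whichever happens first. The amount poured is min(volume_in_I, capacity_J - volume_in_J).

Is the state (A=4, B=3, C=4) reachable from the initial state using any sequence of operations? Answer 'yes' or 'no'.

Answer: no

Derivation:
BFS explored all 78 reachable states.
Reachable set includes: (0,0,0), (0,0,2), (0,0,4), (0,0,6), (0,0,8), (0,0,10), (0,2,0), (0,2,2), (0,2,4), (0,2,6), (0,2,8), (0,2,10) ...
Target (A=4, B=3, C=4) not in reachable set → no.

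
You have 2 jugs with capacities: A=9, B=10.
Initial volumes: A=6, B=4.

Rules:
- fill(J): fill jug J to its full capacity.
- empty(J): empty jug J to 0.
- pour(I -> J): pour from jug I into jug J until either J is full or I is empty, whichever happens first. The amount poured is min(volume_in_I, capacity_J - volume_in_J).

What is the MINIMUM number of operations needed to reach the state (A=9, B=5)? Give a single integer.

BFS from (A=6, B=4). One shortest path:
  1. empty(A) -> (A=0 B=4)
  2. pour(B -> A) -> (A=4 B=0)
  3. fill(B) -> (A=4 B=10)
  4. pour(B -> A) -> (A=9 B=5)
Reached target in 4 moves.

Answer: 4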